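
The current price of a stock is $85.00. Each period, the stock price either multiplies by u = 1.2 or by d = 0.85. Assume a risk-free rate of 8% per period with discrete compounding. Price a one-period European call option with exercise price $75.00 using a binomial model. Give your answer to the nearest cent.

$16.43

Risk-neutral probability p = (1 + 0.08 − 0.85)/(1.2 − 0.85) = 0.2300/0.3500 = 0.6571
Terminal stock prices: S_u = 102, S_d = 72.25
Terminal payoffs (S − K): max(27, 0) = 27, max(-2.75, 0) = 0
Node 0 (S = 85): V_0 = 1/1.08·[0.6571·27.0000 + 0.3429·0.0000] = 16.4286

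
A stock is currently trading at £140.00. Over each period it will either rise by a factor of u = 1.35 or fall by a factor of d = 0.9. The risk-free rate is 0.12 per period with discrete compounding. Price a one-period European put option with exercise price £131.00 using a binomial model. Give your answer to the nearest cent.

£2.28

Risk-neutral probability p = (1 + 0.12 − 0.9)/(1.35 − 0.9) = 0.2200/0.4500 = 0.4889
Terminal stock prices: S_u = 189, S_d = 126
Terminal payoffs (K − S): max(-58, 0) = 0, max(5, 0) = 5
Node 0 (S = 140): V_0 = 1/1.12·[0.4889·0.0000 + 0.5111·5.0000] = 2.2817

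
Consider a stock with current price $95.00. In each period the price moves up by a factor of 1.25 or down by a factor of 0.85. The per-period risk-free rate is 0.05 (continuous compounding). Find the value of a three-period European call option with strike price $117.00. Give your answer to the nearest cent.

Risk-neutral probability p = (e^0.05 − 0.85)/(1.25 − 0.85) = 0.2013/0.4000 = 0.5032
Terminal stock prices: S_uuu = 185.5, S_uud = 126.2, S_udd = 85.8, S_ddd = 58.34
Terminal payoffs (S − K): max(68.55, 0) = 68.55, max(9.172, 0) = 9.172, max(-31.2, 0) = 0, max(-58.66, 0) = 0
Node uu (S = 148.4): V_uu = e^(−0.05)·[0.5032·68.5469 + 0.4968·9.1719] = 37.1437
Node ud (S = 100.9): V_ud = e^(−0.05)·[0.5032·9.1719 + 0.4968·0.0000] = 4.3900
Node dd (S = 68.64): V_dd = e^(−0.05)·[0.5032·0.0000 + 0.4968·0.0000] = 0.0000
Node u (S = 118.8): V_u = e^(−0.05)·[0.5032·37.1437 + 0.4968·4.3900] = 19.8530
Node d (S = 80.75): V_d = e^(−0.05)·[0.5032·4.3900 + 0.4968·0.0000] = 2.1012
Node 0 (S = 95): V_0 = e^(−0.05)·[0.5032·19.8530 + 0.4968·2.1012] = 10.4954

$10.50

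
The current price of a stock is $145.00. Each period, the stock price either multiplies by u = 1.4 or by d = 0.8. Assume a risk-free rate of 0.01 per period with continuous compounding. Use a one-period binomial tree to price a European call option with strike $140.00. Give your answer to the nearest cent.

Risk-neutral probability p = (e^0.01 − 0.8)/(1.4 − 0.8) = 0.2101/0.6000 = 0.3501
Terminal stock prices: S_u = 203, S_d = 116
Terminal payoffs (S − K): max(63, 0) = 63, max(-24, 0) = 0
Node 0 (S = 145): V_0 = e^(−0.01)·[0.3501·63.0000 + 0.6499·0.0000] = 21.8358

$21.84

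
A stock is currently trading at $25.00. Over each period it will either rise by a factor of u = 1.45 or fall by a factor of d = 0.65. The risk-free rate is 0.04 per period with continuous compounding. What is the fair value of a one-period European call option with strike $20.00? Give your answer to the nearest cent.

Risk-neutral probability p = (e^0.04 − 0.65)/(1.45 − 0.65) = 0.3908/0.8000 = 0.4885
Terminal stock prices: S_u = 36.25, S_d = 16.25
Terminal payoffs (S − K): max(16.25, 0) = 16.25, max(-3.75, 0) = 0
Node 0 (S = 25): V_0 = e^(−0.04)·[0.4885·16.2500 + 0.5115·0.0000] = 7.6271

$7.63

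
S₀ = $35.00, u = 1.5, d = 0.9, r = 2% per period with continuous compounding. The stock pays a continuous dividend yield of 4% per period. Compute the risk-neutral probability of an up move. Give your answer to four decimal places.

p = 0.1337

Per-period risk-free factor R = e^0.02 = 1.0202; dividend-adjusted growth = e^(0.02−0.04) = 0.9802.
Risk-neutral probability p = (0.9802 − 0.9)/(1.5 − 0.9) = 0.0802/0.6000 = 0.1337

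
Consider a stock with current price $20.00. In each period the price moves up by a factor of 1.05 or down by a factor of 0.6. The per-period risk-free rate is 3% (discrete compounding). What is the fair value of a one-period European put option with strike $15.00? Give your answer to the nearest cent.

Risk-neutral probability p = (1 + 0.03 − 0.6)/(1.05 − 0.6) = 0.4300/0.4500 = 0.9556
Terminal stock prices: S_u = 21, S_d = 12
Terminal payoffs (K − S): max(-6, 0) = 0, max(3, 0) = 3
Node 0 (S = 20): V_0 = 1/1.03·[0.9556·0.0000 + 0.0444·3.0000] = 0.1294

$0.13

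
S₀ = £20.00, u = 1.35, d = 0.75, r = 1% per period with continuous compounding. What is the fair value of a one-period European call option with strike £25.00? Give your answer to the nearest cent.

Risk-neutral probability p = (e^0.01 − 0.75)/(1.35 − 0.75) = 0.2601/0.6000 = 0.4334
Terminal stock prices: S_u = 27, S_d = 15
Terminal payoffs (S − K): max(2, 0) = 2, max(-10, 0) = 0
Node 0 (S = 20): V_0 = e^(−0.01)·[0.4334·2.0000 + 0.5666·0.0000] = 0.8582

£0.86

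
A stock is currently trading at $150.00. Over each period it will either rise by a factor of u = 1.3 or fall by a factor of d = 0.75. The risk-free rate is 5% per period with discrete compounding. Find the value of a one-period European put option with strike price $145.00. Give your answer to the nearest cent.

$14.07

Risk-neutral probability p = (1 + 0.05 − 0.75)/(1.3 − 0.75) = 0.3000/0.5500 = 0.5455
Terminal stock prices: S_u = 195, S_d = 112.5
Terminal payoffs (K − S): max(-50, 0) = 0, max(32.5, 0) = 32.5
Node 0 (S = 150): V_0 = 1/1.05·[0.5455·0.0000 + 0.4545·32.5000] = 14.0693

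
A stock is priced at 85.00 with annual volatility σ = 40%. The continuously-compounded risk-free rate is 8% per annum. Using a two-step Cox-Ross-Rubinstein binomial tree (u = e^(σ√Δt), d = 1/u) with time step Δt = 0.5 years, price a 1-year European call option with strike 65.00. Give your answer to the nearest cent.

CRR parameters: u = e^(σ√Δt) = e^(0.4·√0.5) = 1.3269, d = 1/u = 0.7536
Per-period rate: rΔt = 0.08·0.5 = 0.04, so R = e^0.04 = 1.0408
Risk-neutral probability p = (e^0.04 − 0.7536)/(1.3269 − 0.7536) = 0.2872/0.5733 = 0.5009
Terminal stock prices: S_uu = 149.7, S_ud = 85, S_dd = 48.28
Terminal payoffs (S − K): max(84.66, 0) = 84.66, max(20, 0) = 20, max(-16.72, 0) = 0
Node u (S = 112.8): V_u = e^(−0.04)·[0.5009·84.6556 + 0.4991·20.0000] = 50.3349
Node d (S = 64.06): V_d = e^(−0.04)·[0.5009·20.0000 + 0.4991·0.0000] = 9.6261
Node 0 (S = 85): V_0 = e^(−0.04)·[0.5009·50.3349 + 0.4991·9.6261] = 28.8420

28.84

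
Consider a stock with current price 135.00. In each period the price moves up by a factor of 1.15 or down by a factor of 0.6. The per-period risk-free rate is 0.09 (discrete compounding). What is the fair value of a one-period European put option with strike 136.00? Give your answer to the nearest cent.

5.50

Risk-neutral probability p = (1 + 0.09 − 0.6)/(1.15 − 0.6) = 0.4900/0.5500 = 0.8909
Terminal stock prices: S_u = 155.2, S_d = 81
Terminal payoffs (K − S): max(-19.25, 0) = 0, max(55, 0) = 55
Node 0 (S = 135): V_0 = 1/1.09·[0.8909·0.0000 + 0.1091·55.0000] = 5.5046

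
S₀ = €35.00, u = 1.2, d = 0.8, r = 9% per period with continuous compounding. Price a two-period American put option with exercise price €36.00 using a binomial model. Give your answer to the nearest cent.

€2.32

Risk-neutral probability p = (e^0.09 − 0.8)/(1.2 − 0.8) = 0.2942/0.4000 = 0.7354
Terminal stock prices: S_uu = 50.4, S_ud = 33.6, S_dd = 22.4
Terminal payoffs (K − S): max(-14.4, 0) = 0, max(2.4, 0) = 2.4, max(13.6, 0) = 13.6
Node u (S = 42): continuation = e^(−0.09)·[0.7354·0.0000 + 0.2646·2.4000] = 0.5803; exercise value = 0.0000 ≤ continuation, so V_u = 0.5803
Node d (S = 28): continuation = e^(−0.09)·[0.7354·2.4000 + 0.2646·13.6000] = 4.9015; exercise value = 8.0000 > continuation, so V_d = 8.0000 (exercise)
Node 0 (S = 35): continuation = e^(−0.09)·[0.7354·0.5803 + 0.2646·8.0000] = 2.3244; exercise value = 1.0000 ≤ continuation, so V_0 = 2.3244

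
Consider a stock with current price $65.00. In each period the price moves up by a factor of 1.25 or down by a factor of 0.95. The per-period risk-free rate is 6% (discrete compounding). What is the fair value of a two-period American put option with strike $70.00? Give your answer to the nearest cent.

Risk-neutral probability p = (1 + 0.06 − 0.95)/(1.25 − 0.95) = 0.1100/0.3000 = 0.3667
Terminal stock prices: S_uu = 101.6, S_ud = 77.19, S_dd = 58.66
Terminal payoffs (K − S): max(-31.56, 0) = 0, max(-7.188, 0) = 0, max(11.34, 0) = 11.34
Node u (S = 81.25): continuation = 1/1.06·[0.3667·0.0000 + 0.6333·0.0000] = 0.0000; exercise value = 0.0000 ≤ continuation, so V_u = 0.0000
Node d (S = 61.75): continuation = 1/1.06·[0.3667·0.0000 + 0.6333·11.3375] = 6.7740; exercise value = 8.2500 > continuation, so V_d = 8.2500 (exercise)
Node 0 (S = 65): continuation = 1/1.06·[0.3667·0.0000 + 0.6333·8.2500] = 4.9292; exercise value = 5.0000 > continuation, so V_0 = 5.0000 (exercise)

$5.00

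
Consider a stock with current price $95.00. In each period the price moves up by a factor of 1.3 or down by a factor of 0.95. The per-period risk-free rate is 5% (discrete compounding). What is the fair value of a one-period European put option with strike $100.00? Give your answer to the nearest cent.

Risk-neutral probability p = (1 + 0.05 − 0.95)/(1.3 − 0.95) = 0.1000/0.3500 = 0.2857
Terminal stock prices: S_u = 123.5, S_d = 90.25
Terminal payoffs (K − S): max(-23.5, 0) = 0, max(9.75, 0) = 9.75
Node 0 (S = 95): V_0 = 1/1.05·[0.2857·0.0000 + 0.7143·9.7500] = 6.6327

$6.63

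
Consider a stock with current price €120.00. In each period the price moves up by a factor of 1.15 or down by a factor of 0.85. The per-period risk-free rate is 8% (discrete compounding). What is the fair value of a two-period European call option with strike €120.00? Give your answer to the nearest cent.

Risk-neutral probability p = (1 + 0.08 − 0.85)/(1.15 − 0.85) = 0.2300/0.3000 = 0.7667
Terminal stock prices: S_uu = 158.7, S_ud = 117.3, S_dd = 86.7
Terminal payoffs (S − K): max(38.7, 0) = 38.7, max(-2.7, 0) = 0, max(-33.3, 0) = 0
Node u (S = 138): V_u = 1/1.08·[0.7667·38.7000 + 0.2333·0.0000] = 27.4722
Node d (S = 102): V_d = 1/1.08·[0.7667·0.0000 + 0.2333·0.0000] = 0.0000
Node 0 (S = 120): V_0 = 1/1.08·[0.7667·27.4722 + 0.2333·0.0000] = 19.5019

€19.50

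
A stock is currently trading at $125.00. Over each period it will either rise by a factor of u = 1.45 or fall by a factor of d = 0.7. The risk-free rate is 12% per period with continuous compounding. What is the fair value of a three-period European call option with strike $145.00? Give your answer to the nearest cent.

$41.90

Risk-neutral probability p = (e^0.12 − 0.7)/(1.45 − 0.7) = 0.4275/0.7500 = 0.5700
Terminal stock prices: S_uuu = 381.1, S_uud = 184, S_udd = 88.81, S_ddd = 42.87
Terminal payoffs (S − K): max(236.1, 0) = 236.1, max(38.97, 0) = 38.97, max(-56.19, 0) = 0, max(-102.1, 0) = 0
Node uu (S = 262.8): V_uu = e^(−0.12)·[0.5700·236.0781 + 0.4300·38.9688] = 134.2090
Node ud (S = 126.9): V_ud = e^(−0.12)·[0.5700·38.9688 + 0.4300·0.0000] = 19.7003
Node dd (S = 61.25): V_dd = e^(−0.12)·[0.5700·0.0000 + 0.4300·0.0000] = 0.0000
Node u (S = 181.2): V_u = e^(−0.12)·[0.5700·134.2090 + 0.4300·19.7003] = 75.3615
Node d (S = 87.5): V_d = e^(−0.12)·[0.5700·19.7003 + 0.4300·0.0000] = 9.9593
Node 0 (S = 125): V_0 = e^(−0.12)·[0.5700·75.3615 + 0.4300·9.9593] = 41.8966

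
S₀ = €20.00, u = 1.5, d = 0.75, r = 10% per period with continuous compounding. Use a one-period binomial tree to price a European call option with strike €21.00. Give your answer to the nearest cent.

€3.86

Risk-neutral probability p = (e^0.1 − 0.75)/(1.5 − 0.75) = 0.3552/0.7500 = 0.4736
Terminal stock prices: S_u = 30, S_d = 15
Terminal payoffs (S − K): max(9, 0) = 9, max(-6, 0) = 0
Node 0 (S = 20): V_0 = e^(−0.1)·[0.4736·9.0000 + 0.5264·0.0000] = 3.8565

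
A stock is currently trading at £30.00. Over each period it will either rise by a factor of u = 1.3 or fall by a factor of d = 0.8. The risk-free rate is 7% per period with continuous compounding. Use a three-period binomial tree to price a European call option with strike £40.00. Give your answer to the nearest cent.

Risk-neutral probability p = (e^0.07 − 0.8)/(1.3 − 0.8) = 0.2725/0.5000 = 0.5450
Terminal stock prices: S_uuu = 65.91, S_uud = 40.56, S_udd = 24.96, S_ddd = 15.36
Terminal payoffs (S − K): max(25.91, 0) = 25.91, max(0.56, 0) = 0.56, max(-15.04, 0) = 0, max(-24.64, 0) = 0
Node uu (S = 50.7): V_uu = e^(−0.07)·[0.5450·25.9100 + 0.4550·0.5600] = 13.4042
Node ud (S = 31.2): V_ud = e^(−0.07)·[0.5450·0.5600 + 0.4550·0.0000] = 0.2846
Node dd (S = 19.2): V_dd = e^(−0.07)·[0.5450·0.0000 + 0.4550·0.0000] = 0.0000
Node u (S = 39): V_u = e^(−0.07)·[0.5450·13.4042 + 0.4550·0.2846] = 6.9324
Node d (S = 24): V_d = e^(−0.07)·[0.5450·0.2846 + 0.4550·0.0000] = 0.1446
Node 0 (S = 30): V_0 = e^(−0.07)·[0.5450·6.9324 + 0.4550·0.1446] = 3.5842

£3.58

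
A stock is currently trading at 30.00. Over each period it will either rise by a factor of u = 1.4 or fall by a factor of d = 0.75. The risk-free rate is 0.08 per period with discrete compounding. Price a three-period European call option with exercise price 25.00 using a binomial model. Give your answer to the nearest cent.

Risk-neutral probability p = (1 + 0.08 − 0.75)/(1.4 − 0.75) = 0.3300/0.6500 = 0.5077
Terminal stock prices: S_uuu = 82.32, S_uud = 44.1, S_udd = 23.62, S_ddd = 12.66
Terminal payoffs (S − K): max(57.32, 0) = 57.32, max(19.1, 0) = 19.1, max(-1.375, 0) = 0, max(-12.34, 0) = 0
Node uu (S = 58.8): V_uu = 1/1.08·[0.5077·57.3200 + 0.4923·19.1000] = 35.6519
Node ud (S = 31.5): V_ud = 1/1.08·[0.5077·19.1000 + 0.4923·0.0000] = 8.9786
Node dd (S = 16.88): V_dd = 1/1.08·[0.5077·0.0000 + 0.4923·0.0000] = 0.0000
Node u (S = 42): V_u = 1/1.08·[0.5077·35.6519 + 0.4923·8.9786] = 20.8522
Node d (S = 22.5): V_d = 1/1.08·[0.5077·8.9786 + 0.4923·0.0000] = 4.2207
Node 0 (S = 30): V_0 = 1/1.08·[0.5077·20.8522 + 0.4923·4.2207] = 11.7263

11.73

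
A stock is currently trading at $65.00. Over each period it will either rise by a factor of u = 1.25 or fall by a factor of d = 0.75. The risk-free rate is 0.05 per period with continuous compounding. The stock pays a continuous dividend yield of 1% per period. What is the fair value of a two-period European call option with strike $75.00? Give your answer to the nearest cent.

Per-period risk-free factor R = e^0.05 = 1.0513; dividend-adjusted growth = e^(0.05−0.01) = 1.0408.
Risk-neutral probability p = (1.0408 − 0.75)/(1.25 − 0.75) = 0.2908/0.5000 = 0.5816
Terminal stock prices: S_uu = 101.6, S_ud = 60.94, S_dd = 36.56
Terminal payoffs (S − K): max(26.56, 0) = 26.56, max(-14.06, 0) = 0, max(-38.44, 0) = 0
Node u (S = 81.25): V_u = e^(−0.05)·[0.5816·26.5625 + 0.4184·0.0000] = 14.6959
Node d (S = 48.75): V_d = e^(−0.05)·[0.5816·0.0000 + 0.4184·0.0000] = 0.0000
Node 0 (S = 65): V_0 = e^(−0.05)·[0.5816·14.6959 + 0.4184·0.0000] = 8.1306

$8.13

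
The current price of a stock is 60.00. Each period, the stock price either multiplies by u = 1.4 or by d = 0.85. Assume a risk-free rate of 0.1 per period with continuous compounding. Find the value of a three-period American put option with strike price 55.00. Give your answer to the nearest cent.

2.74

Risk-neutral probability p = (e^0.1 − 0.85)/(1.4 − 0.85) = 0.2552/0.5500 = 0.4639
Terminal stock prices: S_uuu = 164.6, S_uud = 99.96, S_udd = 60.69, S_ddd = 36.85
Terminal payoffs (K − S): max(-109.6, 0) = 0, max(-44.96, 0) = 0, max(-5.69, 0) = 0, max(18.15, 0) = 18.15
Node uu (S = 117.6): continuation = e^(−0.1)·[0.4639·0.0000 + 0.5361·0.0000] = 0.0000; exercise value = 0.0000 ≤ continuation, so V_uu = 0.0000
Node ud (S = 71.4): continuation = e^(−0.1)·[0.4639·0.0000 + 0.5361·0.0000] = 0.0000; exercise value = 0.0000 ≤ continuation, so V_ud = 0.0000
Node dd (S = 43.35): continuation = e^(−0.1)·[0.4639·0.0000 + 0.5361·18.1525] = 8.8047; exercise value = 11.6500 > continuation, so V_dd = 11.6500 (exercise)
Node u (S = 84): continuation = e^(−0.1)·[0.4639·0.0000 + 0.5361·0.0000] = 0.0000; exercise value = 0.0000 ≤ continuation, so V_u = 0.0000
Node d (S = 51): continuation = e^(−0.1)·[0.4639·0.0000 + 0.5361·11.6500] = 5.6507; exercise value = 4.0000 ≤ continuation, so V_d = 5.6507
Node 0 (S = 60): continuation = e^(−0.1)·[0.4639·0.0000 + 0.5361·5.6507] = 2.7408; exercise value = 0.0000 ≤ continuation, so V_0 = 2.7408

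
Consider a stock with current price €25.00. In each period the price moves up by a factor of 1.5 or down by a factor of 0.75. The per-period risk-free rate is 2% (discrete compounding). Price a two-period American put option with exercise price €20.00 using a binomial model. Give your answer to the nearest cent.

€2.34

Risk-neutral probability p = (1 + 0.02 − 0.75)/(1.5 − 0.75) = 0.2700/0.7500 = 0.3600
Terminal stock prices: S_uu = 56.25, S_ud = 28.12, S_dd = 14.06
Terminal payoffs (K − S): max(-36.25, 0) = 0, max(-8.125, 0) = 0, max(5.938, 0) = 5.938
Node u (S = 37.5): continuation = 1/1.02·[0.3600·0.0000 + 0.6400·0.0000] = 0.0000; exercise value = 0.0000 ≤ continuation, so V_u = 0.0000
Node d (S = 18.75): continuation = 1/1.02·[0.3600·0.0000 + 0.6400·5.9375] = 3.7255; exercise value = 1.2500 ≤ continuation, so V_d = 3.7255
Node 0 (S = 25): continuation = 1/1.02·[0.3600·0.0000 + 0.6400·3.7255] = 2.3376; exercise value = 0.0000 ≤ continuation, so V_0 = 2.3376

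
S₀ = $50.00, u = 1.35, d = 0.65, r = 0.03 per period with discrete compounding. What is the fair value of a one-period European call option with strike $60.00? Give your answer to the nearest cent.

Risk-neutral probability p = (1 + 0.03 − 0.65)/(1.35 − 0.65) = 0.3800/0.7000 = 0.5429
Terminal stock prices: S_u = 67.5, S_d = 32.5
Terminal payoffs (S − K): max(7.5, 0) = 7.5, max(-27.5, 0) = 0
Node 0 (S = 50): V_0 = 1/1.03·[0.5429·7.5000 + 0.4571·0.0000] = 3.9528

$3.95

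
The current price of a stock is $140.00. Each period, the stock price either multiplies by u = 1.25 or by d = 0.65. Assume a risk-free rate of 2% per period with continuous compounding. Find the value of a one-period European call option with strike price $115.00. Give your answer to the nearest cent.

$36.29

Risk-neutral probability p = (e^0.02 − 0.65)/(1.25 − 0.65) = 0.3702/0.6000 = 0.6170
Terminal stock prices: S_u = 175, S_d = 91
Terminal payoffs (S − K): max(60, 0) = 60, max(-24, 0) = 0
Node 0 (S = 140): V_0 = e^(−0.02)·[0.6170·60.0000 + 0.3830·0.0000] = 36.2871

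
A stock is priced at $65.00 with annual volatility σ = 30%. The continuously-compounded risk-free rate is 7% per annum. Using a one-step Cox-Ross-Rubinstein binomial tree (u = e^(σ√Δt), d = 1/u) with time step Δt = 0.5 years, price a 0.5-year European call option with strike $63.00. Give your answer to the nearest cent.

$8.89

CRR parameters: u = e^(σ√Δt) = e^(0.3·√0.5) = 1.2363, d = 1/u = 0.8089
Per-period rate: rΔt = 0.07·0.5 = 0.035, so R = e^0.035 = 1.0356
Risk-neutral probability p = (e^0.035 − 0.8089)/(1.2363 − 0.8089) = 0.2268/0.4275 = 0.5305
Terminal stock prices: S_u = 80.36, S_d = 52.58
Terminal payoffs (S − K): max(17.36, 0) = 17.36, max(-10.42, 0) = 0
Node 0 (S = 65): V_0 = e^(−0.035)·[0.5305·17.3602 + 0.4695·0.0000] = 8.8928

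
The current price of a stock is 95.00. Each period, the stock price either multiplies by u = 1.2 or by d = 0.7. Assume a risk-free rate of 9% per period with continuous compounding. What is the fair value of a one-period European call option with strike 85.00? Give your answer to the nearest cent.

Risk-neutral probability p = (e^0.09 − 0.7)/(1.2 − 0.7) = 0.3942/0.5000 = 0.7883
Terminal stock prices: S_u = 114, S_d = 66.5
Terminal payoffs (S − K): max(29, 0) = 29, max(-18.5, 0) = 0
Node 0 (S = 95): V_0 = e^(−0.09)·[0.7883·29.0000 + 0.2117·0.0000] = 20.8944

20.89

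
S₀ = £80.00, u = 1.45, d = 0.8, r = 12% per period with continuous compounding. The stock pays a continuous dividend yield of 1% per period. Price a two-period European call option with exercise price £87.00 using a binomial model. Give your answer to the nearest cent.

Per-period risk-free factor R = e^0.12 = 1.1275; dividend-adjusted growth = e^(0.12−0.01) = 1.1163.
Risk-neutral probability p = (1.1163 − 0.8)/(1.45 − 0.8) = 0.3163/0.6500 = 0.4866
Terminal stock prices: S_uu = 168.2, S_ud = 92.8, S_dd = 51.2
Terminal payoffs (S − K): max(81.2, 0) = 81.2, max(5.8, 0) = 5.8, max(-35.8, 0) = 0
Node u (S = 116): V_u = e^(−0.12)·[0.4866·81.2000 + 0.5134·5.8000] = 37.6837
Node d (S = 64): V_d = e^(−0.12)·[0.4866·5.8000 + 0.5134·0.0000] = 2.5030
Node 0 (S = 80): V_0 = e^(−0.12)·[0.4866·37.6837 + 0.5134·2.5030] = 17.4025

£17.40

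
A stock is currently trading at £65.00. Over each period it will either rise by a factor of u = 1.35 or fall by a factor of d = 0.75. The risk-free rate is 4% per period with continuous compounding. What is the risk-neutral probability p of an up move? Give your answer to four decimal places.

Risk-neutral probability p = (e^0.04 − 0.75)/(1.35 − 0.75) = 0.2908/0.6000 = 0.4847

p = 0.4847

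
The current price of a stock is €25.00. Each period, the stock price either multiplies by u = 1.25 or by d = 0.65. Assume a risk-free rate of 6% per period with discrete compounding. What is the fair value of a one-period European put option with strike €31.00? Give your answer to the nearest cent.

€4.41

Risk-neutral probability p = (1 + 0.06 − 0.65)/(1.25 − 0.65) = 0.4100/0.6000 = 0.6833
Terminal stock prices: S_u = 31.25, S_d = 16.25
Terminal payoffs (K − S): max(-0.25, 0) = 0, max(14.75, 0) = 14.75
Node 0 (S = 25): V_0 = 1/1.06·[0.6833·0.0000 + 0.3167·14.7500] = 4.4064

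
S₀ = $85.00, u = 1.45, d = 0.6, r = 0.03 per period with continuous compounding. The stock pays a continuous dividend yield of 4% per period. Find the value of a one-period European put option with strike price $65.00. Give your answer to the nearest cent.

$7.35

Per-period risk-free factor R = e^0.03 = 1.0305; dividend-adjusted growth = e^(0.03−0.04) = 0.9900.
Risk-neutral probability p = (0.9900 − 0.6)/(1.45 − 0.6) = 0.3900/0.8500 = 0.4589
Terminal stock prices: S_u = 123.2, S_d = 51
Terminal payoffs (K − S): max(-58.25, 0) = 0, max(14, 0) = 14
Node 0 (S = 85): V_0 = e^(−0.03)·[0.4589·0.0000 + 0.5411·14.0000] = 7.3518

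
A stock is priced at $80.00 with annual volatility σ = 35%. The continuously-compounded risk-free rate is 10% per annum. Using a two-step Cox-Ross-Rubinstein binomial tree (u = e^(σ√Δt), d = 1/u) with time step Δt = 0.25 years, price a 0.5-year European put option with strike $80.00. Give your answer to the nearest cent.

CRR parameters: u = e^(σ√Δt) = e^(0.35·√0.25) = 1.1912, d = 1/u = 0.8395
Per-period rate: rΔt = 0.1·0.25 = 0.025, so R = e^0.025 = 1.0253
Risk-neutral probability p = (e^0.025 − 0.8395)/(1.1912 − 0.8395) = 0.1859/0.3518 = 0.5283
Terminal stock prices: S_uu = 113.5, S_ud = 80, S_dd = 56.38
Terminal payoffs (K − S): max(-33.53, 0) = 0, max(0, 0) = 0, max(23.62, 0) = 23.62
Node u (S = 95.3): V_u = e^(−0.025)·[0.5283·0.0000 + 0.4717·0.0000] = 0.0000
Node d (S = 67.16): V_d = e^(−0.025)·[0.5283·0.0000 + 0.4717·23.6250] = 10.8682
Node 0 (S = 80): V_0 = e^(−0.025)·[0.5283·0.0000 + 0.4717·10.8682] = 4.9997

$5.00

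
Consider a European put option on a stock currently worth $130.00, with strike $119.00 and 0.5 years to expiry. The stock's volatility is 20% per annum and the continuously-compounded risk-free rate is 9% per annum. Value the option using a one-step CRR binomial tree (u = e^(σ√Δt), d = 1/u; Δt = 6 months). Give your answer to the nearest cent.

CRR parameters: u = e^(σ√Δt) = e^(0.2·√0.5) = 1.1519, d = 1/u = 0.8681
Per-period rate: rΔt = 0.09·0.5 = 0.045, so R = e^0.045 = 1.0460
Risk-neutral probability p = (e^0.045 − 0.8681)/(1.1519 − 0.8681) = 0.1779/0.2838 = 0.6269
Terminal stock prices: S_u = 149.7, S_d = 112.9
Terminal payoffs (K − S): max(-30.75, 0) = 0, max(6.144, 0) = 6.144
Node 0 (S = 130): V_0 = e^(−0.045)·[0.6269·0.0000 + 0.3731·6.1440] = 2.1915

$2.19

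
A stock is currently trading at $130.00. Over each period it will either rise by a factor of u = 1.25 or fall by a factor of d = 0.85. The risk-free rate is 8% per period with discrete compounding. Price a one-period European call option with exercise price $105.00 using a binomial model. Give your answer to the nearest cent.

Risk-neutral probability p = (1 + 0.08 − 0.85)/(1.25 − 0.85) = 0.2300/0.4000 = 0.5750
Terminal stock prices: S_u = 162.5, S_d = 110.5
Terminal payoffs (S − K): max(57.5, 0) = 57.5, max(5.5, 0) = 5.5
Node 0 (S = 130): V_0 = 1/1.08·[0.5750·57.5000 + 0.4250·5.5000] = 32.7778

$32.78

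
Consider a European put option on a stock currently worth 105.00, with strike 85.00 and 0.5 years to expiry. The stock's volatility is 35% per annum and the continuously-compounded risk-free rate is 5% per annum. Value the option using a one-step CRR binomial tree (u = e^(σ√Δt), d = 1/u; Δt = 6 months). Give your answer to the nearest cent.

CRR parameters: u = e^(σ√Δt) = e^(0.35·√0.5) = 1.2808, d = 1/u = 0.7808
Per-period rate: rΔt = 0.05·0.5 = 0.025, so R = e^0.025 = 1.0253
Risk-neutral probability p = (e^0.025 − 0.7808)/(1.2808 − 0.7808) = 0.2446/0.5000 = 0.4891
Terminal stock prices: S_u = 134.5, S_d = 81.98
Terminal payoffs (K − S): max(-49.48, 0) = 0, max(3.02, 0) = 3.02
Node 0 (S = 105): V_0 = e^(−0.025)·[0.4891·0.0000 + 0.5109·3.0202] = 1.5050

1.51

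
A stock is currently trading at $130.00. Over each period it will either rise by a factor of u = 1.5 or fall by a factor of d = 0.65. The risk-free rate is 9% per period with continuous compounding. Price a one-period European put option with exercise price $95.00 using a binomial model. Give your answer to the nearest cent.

$4.58

Risk-neutral probability p = (e^0.09 − 0.65)/(1.5 − 0.65) = 0.4442/0.8500 = 0.5226
Terminal stock prices: S_u = 195, S_d = 84.5
Terminal payoffs (K − S): max(-100, 0) = 0, max(10.5, 0) = 10.5
Node 0 (S = 130): V_0 = e^(−0.09)·[0.5226·0.0000 + 0.4774·10.5000] = 4.5817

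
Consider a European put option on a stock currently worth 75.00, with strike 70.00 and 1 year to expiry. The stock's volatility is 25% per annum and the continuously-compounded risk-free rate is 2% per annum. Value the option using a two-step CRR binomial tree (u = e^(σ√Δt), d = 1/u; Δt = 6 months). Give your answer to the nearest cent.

CRR parameters: u = e^(σ√Δt) = e^(0.25·√0.5) = 1.1934, d = 1/u = 0.8380
Per-period rate: rΔt = 0.02·0.5 = 0.01, so R = e^0.01 = 1.0101
Risk-neutral probability p = (e^0.01 − 0.8380)/(1.1934 − 0.8380) = 0.1721/0.3554 = 0.4842
Terminal stock prices: S_uu = 106.8, S_ud = 75, S_dd = 52.66
Terminal payoffs (K − S): max(-36.81, 0) = 0, max(-5, 0) = 0, max(17.34, 0) = 17.34
Node u (S = 89.5): V_u = e^(−0.01)·[0.4842·0.0000 + 0.5158·0.0000] = 0.0000
Node d (S = 62.85): V_d = e^(−0.01)·[0.4842·0.0000 + 0.5158·17.3359] = 8.8529
Node 0 (S = 75): V_0 = e^(−0.01)·[0.4842·0.0000 + 0.5158·8.8529] = 4.5209

4.52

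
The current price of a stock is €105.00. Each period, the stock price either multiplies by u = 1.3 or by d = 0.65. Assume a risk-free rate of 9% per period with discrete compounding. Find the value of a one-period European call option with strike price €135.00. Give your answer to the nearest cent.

€0.93

Risk-neutral probability p = (1 + 0.09 − 0.65)/(1.3 − 0.65) = 0.4400/0.6500 = 0.6769
Terminal stock prices: S_u = 136.5, S_d = 68.25
Terminal payoffs (S − K): max(1.5, 0) = 1.5, max(-66.75, 0) = 0
Node 0 (S = 105): V_0 = 1/1.09·[0.6769·1.5000 + 0.3231·0.0000] = 0.9315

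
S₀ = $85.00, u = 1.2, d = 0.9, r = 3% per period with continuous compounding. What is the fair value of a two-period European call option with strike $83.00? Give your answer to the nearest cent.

$11.09

Risk-neutral probability p = (e^0.03 − 0.9)/(1.2 − 0.9) = 0.1305/0.3000 = 0.4348
Terminal stock prices: S_uu = 122.4, S_ud = 91.8, S_dd = 68.85
Terminal payoffs (S − K): max(39.4, 0) = 39.4, max(8.8, 0) = 8.8, max(-14.15, 0) = 0
Node u (S = 102): V_u = e^(−0.03)·[0.4348·39.4000 + 0.5652·8.8000] = 21.4530
Node d (S = 76.5): V_d = e^(−0.03)·[0.4348·8.8000 + 0.5652·0.0000] = 3.7136
Node 0 (S = 85): V_0 = e^(−0.03)·[0.4348·21.4530 + 0.5652·3.7136] = 11.0898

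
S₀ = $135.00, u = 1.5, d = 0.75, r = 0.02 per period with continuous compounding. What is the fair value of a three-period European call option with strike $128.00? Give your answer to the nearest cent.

$37.84

Risk-neutral probability p = (e^0.02 − 0.75)/(1.5 − 0.75) = 0.2702/0.7500 = 0.3603
Terminal stock prices: S_uuu = 455.6, S_uud = 227.8, S_udd = 113.9, S_ddd = 56.95
Terminal payoffs (S − K): max(327.6, 0) = 327.6, max(99.81, 0) = 99.81, max(-14.09, 0) = 0, max(-71.05, 0) = 0
Node uu (S = 303.8): V_uu = e^(−0.02)·[0.3603·327.6250 + 0.6397·99.8125] = 178.2846
Node ud (S = 151.9): V_ud = e^(−0.02)·[0.3603·99.8125 + 0.6397·0.0000] = 35.2473
Node dd (S = 75.94): V_dd = e^(−0.02)·[0.3603·0.0000 + 0.6397·0.0000] = 0.0000
Node u (S = 202.5): V_u = e^(−0.02)·[0.3603·178.2846 + 0.6397·35.2473] = 85.0607
Node d (S = 101.2): V_d = e^(−0.02)·[0.3603·35.2473 + 0.6397·0.0000] = 12.4470
Node 0 (S = 135): V_0 = e^(−0.02)·[0.3603·85.0607 + 0.6397·12.4470] = 37.8430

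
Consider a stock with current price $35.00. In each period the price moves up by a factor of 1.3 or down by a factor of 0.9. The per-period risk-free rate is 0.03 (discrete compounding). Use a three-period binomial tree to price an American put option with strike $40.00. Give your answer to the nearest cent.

$6.00

Risk-neutral probability p = (1 + 0.03 − 0.9)/(1.3 − 0.9) = 0.1300/0.4000 = 0.3250
Terminal stock prices: S_uuu = 76.89, S_uud = 53.24, S_udd = 36.86, S_ddd = 25.52
Terminal payoffs (K − S): max(-36.89, 0) = 0, max(-13.24, 0) = 0, max(3.145, 0) = 3.145, max(14.48, 0) = 14.48
Node uu (S = 59.15): continuation = 1/1.03·[0.3250·0.0000 + 0.6750·0.0000] = 0.0000; exercise value = 0.0000 ≤ continuation, so V_uu = 0.0000
Node ud (S = 40.95): continuation = 1/1.03·[0.3250·0.0000 + 0.6750·3.1450] = 2.0610; exercise value = 0.0000 ≤ continuation, so V_ud = 2.0610
Node dd (S = 28.35): continuation = 1/1.03·[0.3250·3.1450 + 0.6750·14.4850] = 10.4850; exercise value = 11.6500 > continuation, so V_dd = 11.6500 (exercise)
Node u (S = 45.5): continuation = 1/1.03·[0.3250·0.0000 + 0.6750·2.0610] = 1.3507; exercise value = 0.0000 ≤ continuation, so V_u = 1.3507
Node d (S = 31.5): continuation = 1/1.03·[0.3250·2.0610 + 0.6750·11.6500] = 8.2850; exercise value = 8.5000 > continuation, so V_d = 8.5000 (exercise)
Node 0 (S = 35): continuation = 1/1.03·[0.3250·1.3507 + 0.6750·8.5000] = 5.9966; exercise value = 5.0000 ≤ continuation, so V_0 = 5.9966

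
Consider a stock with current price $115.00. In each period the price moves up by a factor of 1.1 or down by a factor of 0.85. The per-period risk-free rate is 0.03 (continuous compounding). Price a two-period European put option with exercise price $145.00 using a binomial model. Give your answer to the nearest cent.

Risk-neutral probability p = (e^0.03 − 0.85)/(1.1 − 0.85) = 0.1805/0.2500 = 0.7218
Terminal stock prices: S_uu = 139.2, S_ud = 107.5, S_dd = 83.09
Terminal payoffs (K − S): max(5.85, 0) = 5.85, max(37.47, 0) = 37.47, max(61.91, 0) = 61.91
Node u (S = 126.5): V_u = e^(−0.03)·[0.7218·5.8500 + 0.2782·37.4750] = 14.2146
Node d (S = 97.75): V_d = e^(−0.03)·[0.7218·37.4750 + 0.2782·61.9125] = 42.9646
Node 0 (S = 115): V_0 = e^(−0.03)·[0.7218·14.2146 + 0.2782·42.9646] = 21.5559

$21.56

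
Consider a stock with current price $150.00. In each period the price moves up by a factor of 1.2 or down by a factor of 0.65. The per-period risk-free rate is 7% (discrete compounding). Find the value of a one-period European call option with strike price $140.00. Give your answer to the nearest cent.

Risk-neutral probability p = (1 + 0.07 − 0.65)/(1.2 − 0.65) = 0.4200/0.5500 = 0.7636
Terminal stock prices: S_u = 180, S_d = 97.5
Terminal payoffs (S − K): max(40, 0) = 40, max(-42.5, 0) = 0
Node 0 (S = 150): V_0 = 1/1.07·[0.7636·40.0000 + 0.2364·0.0000] = 28.5472

$28.55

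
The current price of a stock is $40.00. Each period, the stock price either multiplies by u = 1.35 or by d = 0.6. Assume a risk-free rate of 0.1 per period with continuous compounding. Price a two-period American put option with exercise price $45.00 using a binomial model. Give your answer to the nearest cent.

Risk-neutral probability p = (e^0.1 − 0.6)/(1.35 − 0.6) = 0.5052/0.7500 = 0.6736
Terminal stock prices: S_uu = 72.9, S_ud = 32.4, S_dd = 14.4
Terminal payoffs (K − S): max(-27.9, 0) = 0, max(12.6, 0) = 12.6, max(30.6, 0) = 30.6
Node u (S = 54): continuation = e^(−0.1)·[0.6736·0.0000 + 0.3264·12.6000] = 3.7217; exercise value = 0.0000 ≤ continuation, so V_u = 3.7217
Node d (S = 24): continuation = e^(−0.1)·[0.6736·12.6000 + 0.3264·30.6000] = 16.7177; exercise value = 21.0000 > continuation, so V_d = 21.0000 (exercise)
Node 0 (S = 40): continuation = e^(−0.1)·[0.6736·3.7217 + 0.3264·21.0000] = 8.4711; exercise value = 5.0000 ≤ continuation, so V_0 = 8.4711

$8.47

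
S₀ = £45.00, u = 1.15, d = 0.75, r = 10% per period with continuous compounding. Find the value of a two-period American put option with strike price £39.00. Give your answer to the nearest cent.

£0.55

Risk-neutral probability p = (e^0.1 − 0.75)/(1.15 − 0.75) = 0.3552/0.4000 = 0.8879
Terminal stock prices: S_uu = 59.51, S_ud = 38.81, S_dd = 25.31
Terminal payoffs (K − S): max(-20.51, 0) = 0, max(0.1875, 0) = 0.1875, max(13.69, 0) = 13.69
Node u (S = 51.75): continuation = e^(−0.1)·[0.8879·0.0000 + 0.1121·0.1875] = 0.0190; exercise value = 0.0000 ≤ continuation, so V_u = 0.0190
Node d (S = 33.75): continuation = e^(−0.1)·[0.8879·0.1875 + 0.1121·13.6875] = 1.5387; exercise value = 5.2500 > continuation, so V_d = 5.2500 (exercise)
Node 0 (S = 45): continuation = e^(−0.1)·[0.8879·0.0190 + 0.1121·5.2500] = 0.5477; exercise value = 0.0000 ≤ continuation, so V_0 = 0.5477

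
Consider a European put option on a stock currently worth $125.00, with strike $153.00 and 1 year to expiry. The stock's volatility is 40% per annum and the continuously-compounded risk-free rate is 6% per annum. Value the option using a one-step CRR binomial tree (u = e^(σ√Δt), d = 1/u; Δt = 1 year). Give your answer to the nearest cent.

CRR parameters: u = e^(σ√Δt) = e^(0.4·√1) = 1.4918, d = 1/u = 0.6703
Per-period rate: rΔt = 0.06·1 = 0.06, so R = e^0.06 = 1.0618
Risk-neutral probability p = (e^0.06 − 0.6703)/(1.4918 − 0.6703) = 0.3915/0.8215 = 0.4766
Terminal stock prices: S_u = 186.5, S_d = 83.79
Terminal payoffs (K − S): max(-33.48, 0) = 0, max(69.21, 0) = 69.21
Node 0 (S = 125): V_0 = e^(−0.06)·[0.4766·0.0000 + 0.5234·69.2100] = 34.1160

$34.12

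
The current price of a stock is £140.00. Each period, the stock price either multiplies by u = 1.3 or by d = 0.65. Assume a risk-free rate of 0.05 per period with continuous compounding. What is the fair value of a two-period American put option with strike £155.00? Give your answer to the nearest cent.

Risk-neutral probability p = (e^0.05 − 0.65)/(1.3 − 0.65) = 0.4013/0.6500 = 0.6173
Terminal stock prices: S_uu = 236.6, S_ud = 118.3, S_dd = 59.15
Terminal payoffs (K − S): max(-81.6, 0) = 0, max(36.7, 0) = 36.7, max(95.85, 0) = 95.85
Node u (S = 182): continuation = e^(−0.05)·[0.6173·0.0000 + 0.3827·36.7000] = 13.3587; exercise value = 0.0000 ≤ continuation, so V_u = 13.3587
Node d (S = 91): continuation = e^(−0.05)·[0.6173·36.7000 + 0.3827·95.8500] = 56.4406; exercise value = 64.0000 > continuation, so V_d = 64.0000 (exercise)
Node 0 (S = 140): continuation = e^(−0.05)·[0.6173·13.3587 + 0.3827·64.0000] = 31.1405; exercise value = 15.0000 ≤ continuation, so V_0 = 31.1405

£31.14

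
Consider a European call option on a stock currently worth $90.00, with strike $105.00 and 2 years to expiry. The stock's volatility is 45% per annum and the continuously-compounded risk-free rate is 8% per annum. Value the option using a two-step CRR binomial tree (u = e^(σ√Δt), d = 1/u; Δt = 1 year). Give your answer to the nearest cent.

$22.74

CRR parameters: u = e^(σ√Δt) = e^(0.45·√1) = 1.5683, d = 1/u = 0.6376
Per-period rate: rΔt = 0.08·1 = 0.08, so R = e^0.08 = 1.0833
Risk-neutral probability p = (e^0.08 − 0.6376)/(1.5683 − 0.6376) = 0.4457/0.9307 = 0.4789
Terminal stock prices: S_uu = 221.4, S_ud = 90, S_dd = 36.59
Terminal payoffs (S − K): max(116.4, 0) = 116.4, max(-15, 0) = 0, max(-68.41, 0) = 0
Node u (S = 141.1): V_u = e^(−0.08)·[0.4789·116.3643 + 0.5211·0.0000] = 51.4371
Node d (S = 57.39): V_d = e^(−0.08)·[0.4789·0.0000 + 0.5211·0.0000] = 0.0000
Node 0 (S = 90): V_0 = e^(−0.08)·[0.4789·51.4371 + 0.5211·0.0000] = 22.7370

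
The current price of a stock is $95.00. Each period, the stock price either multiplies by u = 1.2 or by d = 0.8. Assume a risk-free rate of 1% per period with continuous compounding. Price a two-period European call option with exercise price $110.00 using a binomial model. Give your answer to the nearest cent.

Risk-neutral probability p = (e^0.01 − 0.8)/(1.2 − 0.8) = 0.2101/0.4000 = 0.5251
Terminal stock prices: S_uu = 136.8, S_ud = 91.2, S_dd = 60.8
Terminal payoffs (S − K): max(26.8, 0) = 26.8, max(-18.8, 0) = 0, max(-49.2, 0) = 0
Node u (S = 114): V_u = e^(−0.01)·[0.5251·26.8000 + 0.4749·0.0000] = 13.9333
Node d (S = 76): V_d = e^(−0.01)·[0.5251·0.0000 + 0.4749·0.0000] = 0.0000
Node 0 (S = 95): V_0 = e^(−0.01)·[0.5251·13.9333 + 0.4749·0.0000] = 7.2439

$7.24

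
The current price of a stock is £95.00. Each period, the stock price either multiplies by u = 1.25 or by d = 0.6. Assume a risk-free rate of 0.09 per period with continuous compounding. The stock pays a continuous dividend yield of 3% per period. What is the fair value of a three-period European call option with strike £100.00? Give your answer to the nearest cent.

Per-period risk-free factor R = e^0.09 = 1.0942; dividend-adjusted growth = e^(0.09−0.03) = 1.0618.
Risk-neutral probability p = (1.0618 − 0.6)/(1.25 − 0.6) = 0.4618/0.6500 = 0.7105
Terminal stock prices: S_uuu = 185.5, S_uud = 89.06, S_udd = 42.75, S_ddd = 20.52
Terminal payoffs (S − K): max(85.55, 0) = 85.55, max(-10.94, 0) = 0, max(-57.25, 0) = 0, max(-79.48, 0) = 0
Node uu (S = 148.4): V_uu = e^(−0.09)·[0.7105·85.5469 + 0.2895·0.0000] = 55.5511
Node ud (S = 71.25): V_ud = e^(−0.09)·[0.7105·0.0000 + 0.2895·0.0000] = 0.0000
Node dd (S = 34.2): V_dd = e^(−0.09)·[0.7105·0.0000 + 0.2895·0.0000] = 0.0000
Node u (S = 118.8): V_u = e^(−0.09)·[0.7105·55.5511 + 0.2895·0.0000] = 36.0729
Node d (S = 57): V_d = e^(−0.09)·[0.7105·0.0000 + 0.2895·0.0000] = 0.0000
Node 0 (S = 95): V_0 = e^(−0.09)·[0.7105·36.0729 + 0.2895·0.0000] = 23.4245

£23.42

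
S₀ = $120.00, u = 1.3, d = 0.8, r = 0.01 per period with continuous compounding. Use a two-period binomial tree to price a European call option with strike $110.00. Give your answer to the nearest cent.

Risk-neutral probability p = (e^0.01 − 0.8)/(1.3 − 0.8) = 0.2101/0.5000 = 0.4201
Terminal stock prices: S_uu = 202.8, S_ud = 124.8, S_dd = 76.8
Terminal payoffs (S − K): max(92.8, 0) = 92.8, max(14.8, 0) = 14.8, max(-33.2, 0) = 0
Node u (S = 156): V_u = e^(−0.01)·[0.4201·92.8000 + 0.5799·14.8000] = 47.0945
Node d (S = 96): V_d = e^(−0.01)·[0.4201·14.8000 + 0.5799·0.0000] = 6.1556
Node 0 (S = 120): V_0 = e^(−0.01)·[0.4201·47.0945 + 0.5799·6.1556] = 23.1217

$23.12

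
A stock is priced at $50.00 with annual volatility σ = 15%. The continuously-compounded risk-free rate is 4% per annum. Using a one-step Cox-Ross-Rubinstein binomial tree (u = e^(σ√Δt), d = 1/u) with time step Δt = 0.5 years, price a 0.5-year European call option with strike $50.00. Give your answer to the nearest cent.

$3.12

CRR parameters: u = e^(σ√Δt) = e^(0.15·√0.5) = 1.1119, d = 1/u = 0.8994
Per-period rate: rΔt = 0.04·0.5 = 0.02, so R = e^0.02 = 1.0202
Risk-neutral probability p = (e^0.02 − 0.8994)/(1.1119 − 0.8994) = 0.1208/0.2125 = 0.5686
Terminal stock prices: S_u = 55.59, S_d = 44.97
Terminal payoffs (S − K): max(5.595, 0) = 5.595, max(-5.032, 0) = 0
Node 0 (S = 50): V_0 = e^(−0.02)·[0.5686·5.5948 + 0.4314·0.0000] = 3.1180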